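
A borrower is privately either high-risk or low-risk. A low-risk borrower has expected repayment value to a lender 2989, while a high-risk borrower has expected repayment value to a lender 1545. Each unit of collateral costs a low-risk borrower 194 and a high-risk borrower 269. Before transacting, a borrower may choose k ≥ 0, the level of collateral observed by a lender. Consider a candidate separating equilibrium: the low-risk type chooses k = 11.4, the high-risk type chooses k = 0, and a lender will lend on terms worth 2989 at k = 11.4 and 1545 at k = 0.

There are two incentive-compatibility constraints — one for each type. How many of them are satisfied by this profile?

High-risk type: stay at 0 → 1545; mimic → 2989 − 269 × 11.4 = -77.6. IC holds (1545 ≥ -77.6).
Low-risk type: signal → 2989 − 194 × 11.4 = 777.4; deviate to 0 → 1545. IC fails (777.4 < 1545).
1 of 2 constraints hold, so this profile is not an equilibrium.

1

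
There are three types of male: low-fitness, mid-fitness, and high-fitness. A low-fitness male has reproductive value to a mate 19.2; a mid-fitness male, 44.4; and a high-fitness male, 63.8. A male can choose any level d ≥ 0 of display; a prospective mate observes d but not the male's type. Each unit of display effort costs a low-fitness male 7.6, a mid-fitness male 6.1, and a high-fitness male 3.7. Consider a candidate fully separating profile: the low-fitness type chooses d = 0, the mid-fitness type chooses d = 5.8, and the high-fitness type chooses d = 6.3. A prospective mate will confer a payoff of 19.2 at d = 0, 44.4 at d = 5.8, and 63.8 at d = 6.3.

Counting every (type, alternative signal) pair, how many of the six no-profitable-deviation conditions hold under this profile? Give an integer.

4

High-fitness (own payoff 63.8 − 3.7×6.3 = 40.49): to d=0 gives 19.2 → no gain ✓; to d=5.8 gives 44.4 − 3.7×5.8 = 22.94 → no gain ✓.
Mid-fitness (own payoff 44.4 − 6.1×5.8 = 9.02): to d=0 gives 19.2 → profitable ✗; to d=6.3 gives 63.8 − 6.1×6.3 = 25.37 → profitable ✗.
Low-fitness (own payoff 19.2): to d=5.8 gives 44.4 − 7.6×5.8 = 0.32 → no gain ✓; to d=6.3 gives 63.8 − 7.6×6.3 = 15.92 → no gain ✓.
4 of the 6 constraints hold; not an equilibrium.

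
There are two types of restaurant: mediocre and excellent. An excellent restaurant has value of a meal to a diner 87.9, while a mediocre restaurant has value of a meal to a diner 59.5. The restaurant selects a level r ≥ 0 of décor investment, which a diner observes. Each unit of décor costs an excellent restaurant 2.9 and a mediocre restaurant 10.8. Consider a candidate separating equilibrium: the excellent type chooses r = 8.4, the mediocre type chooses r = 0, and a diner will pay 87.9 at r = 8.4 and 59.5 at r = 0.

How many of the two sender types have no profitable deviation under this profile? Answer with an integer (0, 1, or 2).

2

Excellent type: signal → 87.9 − 2.9 × 8.4 = 63.54; deviate to 0 → 59.5. IC holds (63.54 ≥ 59.5).
Mediocre type: stay at 0 → 59.5; mimic → 87.9 − 10.8 × 8.4 = -2.82. IC holds (59.5 ≥ -2.82).
2 of 2 constraints hold, so this is a separating equilibrium.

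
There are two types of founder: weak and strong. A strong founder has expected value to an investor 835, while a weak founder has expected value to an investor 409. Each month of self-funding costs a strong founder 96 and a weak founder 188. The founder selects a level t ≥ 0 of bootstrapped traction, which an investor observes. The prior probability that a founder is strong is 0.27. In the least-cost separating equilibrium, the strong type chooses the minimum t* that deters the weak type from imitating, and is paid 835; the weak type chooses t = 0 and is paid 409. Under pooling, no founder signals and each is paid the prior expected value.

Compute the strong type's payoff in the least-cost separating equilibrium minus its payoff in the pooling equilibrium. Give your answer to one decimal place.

93.4

Least-cost separating signal: t* solves 409 = 835 − 188·t*, so t* = (835 − 409)/188 ≈ 2.2660.
Strong type's separating payoff: 835 − 96 × t* = 835 − 96 × (835 − 409)/188 = 835 − 40896/188 ≈ 617.468.
Pooling payoff: 0.27 × 835 + 0.73 × 409 = 524.02.
Difference: 617.468 − 524.02 = 93.448, i.e. 93.4 to one decimal place.
The strong type prefers to separate.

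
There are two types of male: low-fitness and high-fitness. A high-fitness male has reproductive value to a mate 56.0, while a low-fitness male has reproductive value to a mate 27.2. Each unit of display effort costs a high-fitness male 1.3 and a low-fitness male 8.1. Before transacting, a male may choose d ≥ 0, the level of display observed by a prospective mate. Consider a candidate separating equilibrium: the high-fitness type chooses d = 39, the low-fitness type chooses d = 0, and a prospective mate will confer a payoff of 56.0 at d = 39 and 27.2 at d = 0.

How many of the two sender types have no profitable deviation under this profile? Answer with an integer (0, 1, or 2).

Low-fitness type: stay at 0 → 27.2; mimic → 56.0 − 8.1 × 39 = -259.9. IC holds (27.2 ≥ -259.9).
High-fitness type: signal → 56.0 − 1.3 × 39 = 5.3; deviate to 0 → 27.2. IC fails (5.3 < 27.2).
1 of 2 constraints hold, so this profile is not an equilibrium.

1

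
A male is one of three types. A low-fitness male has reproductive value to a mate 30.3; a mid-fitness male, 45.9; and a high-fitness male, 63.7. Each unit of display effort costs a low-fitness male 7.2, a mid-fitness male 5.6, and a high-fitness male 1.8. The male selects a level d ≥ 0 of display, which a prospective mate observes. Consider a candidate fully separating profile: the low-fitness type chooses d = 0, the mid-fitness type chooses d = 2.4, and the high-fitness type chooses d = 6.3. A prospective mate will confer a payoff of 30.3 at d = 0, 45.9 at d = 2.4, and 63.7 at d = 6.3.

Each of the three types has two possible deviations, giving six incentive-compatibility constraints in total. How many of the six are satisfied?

Low-fitness (own payoff 30.3): to d=2.4 gives 45.9 − 7.2×2.4 = 28.62 → no gain ✓; to d=6.3 gives 63.7 − 7.2×6.3 = 18.34 → no gain ✓.
High-fitness (own payoff 63.7 − 1.8×6.3 = 52.36): to d=0 gives 30.3 → no gain ✓; to d=2.4 gives 45.9 − 1.8×2.4 = 41.58 → no gain ✓.
Mid-fitness (own payoff 45.9 − 5.6×2.4 = 32.46): to d=0 gives 30.3 → no gain ✓; to d=6.3 gives 63.7 − 5.6×6.3 = 28.42 → no gain ✓.
6 of the 6 constraints hold; this profile is a separating equilibrium.

6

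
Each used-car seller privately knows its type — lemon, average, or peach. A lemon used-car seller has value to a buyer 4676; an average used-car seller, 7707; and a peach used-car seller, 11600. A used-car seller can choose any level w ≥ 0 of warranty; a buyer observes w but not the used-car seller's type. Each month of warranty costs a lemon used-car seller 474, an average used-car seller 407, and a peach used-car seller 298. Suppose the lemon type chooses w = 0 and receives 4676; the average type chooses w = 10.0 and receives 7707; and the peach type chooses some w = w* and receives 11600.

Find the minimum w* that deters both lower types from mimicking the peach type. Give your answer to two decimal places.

Average type (on-path payoff 7707 − 407×10.0 = 3637) won't mimic when 3637 ≥ 11600 − 407·w*, i.e. w* ≥ 19.57.
Lemon type (on-path payoff 4676) won't mimic when 4676 ≥ 11600 − 474·w*, i.e. w* ≥ 14.61.
Both must hold, so w* = max(14.61, 19.57) = 19.57. The average type's constraint binds.

19.57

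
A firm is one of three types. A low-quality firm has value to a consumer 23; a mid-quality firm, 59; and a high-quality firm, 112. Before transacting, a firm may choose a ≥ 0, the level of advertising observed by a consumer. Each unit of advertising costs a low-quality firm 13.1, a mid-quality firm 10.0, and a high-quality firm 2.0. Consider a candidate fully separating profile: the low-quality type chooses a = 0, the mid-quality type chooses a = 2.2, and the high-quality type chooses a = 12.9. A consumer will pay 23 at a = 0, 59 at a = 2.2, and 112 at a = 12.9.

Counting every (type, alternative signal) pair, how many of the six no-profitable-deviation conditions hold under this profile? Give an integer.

5

Low-quality (own payoff 23): to a=2.2 gives 59 − 13.1×2.2 = 30.18 → profitable ✗; to a=12.9 gives 112 − 13.1×12.9 = -56.99 → no gain ✓.
Mid-quality (own payoff 59 − 10.0×2.2 = 37): to a=0 gives 23 → no gain ✓; to a=12.9 gives 112 − 10.0×12.9 = -17 → no gain ✓.
High-quality (own payoff 112 − 2.0×12.9 = 86.2): to a=0 gives 23 → no gain ✓; to a=2.2 gives 59 − 2.0×2.2 = 54.6 → no gain ✓.
5 of the 6 constraints hold; not an equilibrium.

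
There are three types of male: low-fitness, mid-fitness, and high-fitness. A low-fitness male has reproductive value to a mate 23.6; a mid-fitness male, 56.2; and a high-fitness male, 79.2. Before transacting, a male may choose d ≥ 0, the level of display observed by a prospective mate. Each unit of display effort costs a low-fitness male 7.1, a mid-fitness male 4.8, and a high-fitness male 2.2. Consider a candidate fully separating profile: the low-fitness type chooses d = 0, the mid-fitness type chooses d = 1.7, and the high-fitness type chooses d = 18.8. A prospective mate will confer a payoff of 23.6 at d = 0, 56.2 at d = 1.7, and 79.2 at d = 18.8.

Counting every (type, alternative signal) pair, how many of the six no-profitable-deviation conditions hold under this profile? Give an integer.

4

Mid-fitness (own payoff 56.2 − 4.8×1.7 = 48.04): to d=0 gives 23.6 → no gain ✓; to d=18.8 gives 79.2 − 4.8×18.8 = -11.04 → no gain ✓.
High-fitness (own payoff 79.2 − 2.2×18.8 = 37.84): to d=0 gives 23.6 → no gain ✓; to d=1.7 gives 56.2 − 2.2×1.7 = 52.46 → profitable ✗.
Low-fitness (own payoff 23.6): to d=1.7 gives 56.2 − 7.1×1.7 = 44.13 → profitable ✗; to d=18.8 gives 79.2 − 7.1×18.8 = -54.28 → no gain ✓.
4 of the 6 constraints hold; not an equilibrium.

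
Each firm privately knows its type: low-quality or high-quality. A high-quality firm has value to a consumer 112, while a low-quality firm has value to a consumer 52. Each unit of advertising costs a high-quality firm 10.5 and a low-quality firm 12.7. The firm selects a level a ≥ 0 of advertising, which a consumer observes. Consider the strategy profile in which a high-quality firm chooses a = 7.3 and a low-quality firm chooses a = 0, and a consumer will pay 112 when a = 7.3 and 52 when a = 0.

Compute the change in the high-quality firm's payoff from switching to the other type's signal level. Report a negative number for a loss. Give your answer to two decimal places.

Playing a = 7.3 the high-quality firm receives 112 − 10.5 × 7.3 = 35.35.
Deviating to a = 0 yields 52 instead.
Gain from deviating: 52 − 35.35 = 16.65.
The gain is positive, so the high-quality type's incentive-compatibility constraint is violated — this profile is not a separating equilibrium.

16.65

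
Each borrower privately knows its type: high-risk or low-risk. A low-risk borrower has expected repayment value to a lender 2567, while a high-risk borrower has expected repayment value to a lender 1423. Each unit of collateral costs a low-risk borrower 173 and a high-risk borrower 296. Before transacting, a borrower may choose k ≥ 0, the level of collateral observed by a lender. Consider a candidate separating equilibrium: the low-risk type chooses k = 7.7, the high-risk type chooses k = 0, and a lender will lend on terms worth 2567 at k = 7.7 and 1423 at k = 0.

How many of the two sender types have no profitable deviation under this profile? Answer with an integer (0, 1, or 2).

1

High-risk type: stay at 0 → 1423; mimic → 2567 − 296 × 7.7 = 287.8. IC holds (1423 ≥ 287.8).
Low-risk type: signal → 2567 − 173 × 7.7 = 1234.9; deviate to 0 → 1423. IC fails (1234.9 < 1423).
1 of 2 constraints hold, so this profile is not an equilibrium.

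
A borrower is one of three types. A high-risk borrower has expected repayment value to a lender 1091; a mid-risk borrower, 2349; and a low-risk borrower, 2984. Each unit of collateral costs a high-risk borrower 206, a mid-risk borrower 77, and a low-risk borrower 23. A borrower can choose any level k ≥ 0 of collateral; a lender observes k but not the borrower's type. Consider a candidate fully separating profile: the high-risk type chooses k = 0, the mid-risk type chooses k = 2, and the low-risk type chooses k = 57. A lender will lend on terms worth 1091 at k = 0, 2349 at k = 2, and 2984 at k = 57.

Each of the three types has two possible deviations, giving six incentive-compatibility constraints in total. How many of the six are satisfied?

4

Low-risk (own payoff 2984 − 23×57 = 1673): to k=0 gives 1091 → no gain ✓; to k=2 gives 2349 − 23×2 = 2303 → profitable ✗.
High-risk (own payoff 1091): to k=2 gives 2349 − 206×2 = 1937 → profitable ✗; to k=57 gives 2984 − 206×57 = -8758 → no gain ✓.
Mid-risk (own payoff 2349 − 77×2 = 2195): to k=0 gives 1091 → no gain ✓; to k=57 gives 2984 − 77×57 = -1405 → no gain ✓.
4 of the 6 constraints hold; not an equilibrium.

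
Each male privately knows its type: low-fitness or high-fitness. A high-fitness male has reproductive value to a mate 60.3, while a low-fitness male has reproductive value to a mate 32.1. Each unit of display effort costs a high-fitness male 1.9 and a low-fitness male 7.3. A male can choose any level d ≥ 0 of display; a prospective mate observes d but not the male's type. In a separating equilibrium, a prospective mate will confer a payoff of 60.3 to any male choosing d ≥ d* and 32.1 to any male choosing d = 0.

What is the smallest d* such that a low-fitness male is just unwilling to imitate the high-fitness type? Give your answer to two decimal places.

A low-fitness male choosing d = 0 receives 32.1.
Imitating at d* instead would pay 60.3 at cost 7.3·d*, netting 60.3 − 7.3·d*.
Indifference: 32.1 = 60.3 − 7.3·d*, so d* = (60.3 − 32.1) / 7.3 ≈ 3.86.
This is the low-fitness type's binding incentive-compatibility constraint; any d ≥ 3.86 sustains separation on that side.

3.86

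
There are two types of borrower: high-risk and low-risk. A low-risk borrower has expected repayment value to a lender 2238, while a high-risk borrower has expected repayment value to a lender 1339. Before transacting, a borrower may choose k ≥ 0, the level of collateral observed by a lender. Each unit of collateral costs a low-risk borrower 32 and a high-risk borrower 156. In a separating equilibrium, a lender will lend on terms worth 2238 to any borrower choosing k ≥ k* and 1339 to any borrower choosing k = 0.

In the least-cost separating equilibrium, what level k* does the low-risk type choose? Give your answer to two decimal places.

A high-risk borrower choosing k = 0 receives 1339.
Imitating at k* instead would pay 2238 at cost 156·k*, netting 2238 − 156·k*.
Indifference: 1339 = 2238 − 156·k*, so k* = (2238 − 1339) / 156 ≈ 5.76.
At k* the high-risk type's incentive constraint just binds; the low-risk type strictly prefers k* since its per-unit cost is lower.

5.76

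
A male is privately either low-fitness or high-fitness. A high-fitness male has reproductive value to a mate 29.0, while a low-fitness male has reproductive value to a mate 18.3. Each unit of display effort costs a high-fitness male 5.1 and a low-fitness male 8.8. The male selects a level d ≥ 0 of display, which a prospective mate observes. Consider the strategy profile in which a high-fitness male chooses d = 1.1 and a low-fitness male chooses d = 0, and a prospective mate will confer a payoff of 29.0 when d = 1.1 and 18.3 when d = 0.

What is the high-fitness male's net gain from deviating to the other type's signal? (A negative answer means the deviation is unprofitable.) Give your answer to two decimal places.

-5.09

Playing d = 1.1 the high-fitness male receives 29.0 − 5.1 × 1.1 = 23.39.
Deviating to d = 0 yields 18.3 instead.
Gain from deviating: 18.3 − 23.39 = -5.09.
The gain is negative, so the high-fitness type's incentive-compatibility constraint is satisfied.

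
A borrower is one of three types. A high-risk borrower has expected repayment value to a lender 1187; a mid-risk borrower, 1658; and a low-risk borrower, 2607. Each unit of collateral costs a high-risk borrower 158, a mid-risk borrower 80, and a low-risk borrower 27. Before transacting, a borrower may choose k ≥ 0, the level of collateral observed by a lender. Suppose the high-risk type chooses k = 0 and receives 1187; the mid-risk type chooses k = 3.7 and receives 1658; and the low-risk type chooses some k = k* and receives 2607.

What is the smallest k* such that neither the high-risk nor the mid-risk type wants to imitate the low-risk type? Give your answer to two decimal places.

15.56

Mid-risk type (on-path payoff 1658 − 80×3.7 = 1362) won't mimic when 1362 ≥ 2607 − 80·k*, i.e. k* ≥ 15.56.
High-risk type (on-path payoff 1187) won't mimic when 1187 ≥ 2607 − 158·k*, i.e. k* ≥ 8.99.
Both must hold, so k* = max(8.99, 15.56) = 15.56. The mid-risk type's constraint binds.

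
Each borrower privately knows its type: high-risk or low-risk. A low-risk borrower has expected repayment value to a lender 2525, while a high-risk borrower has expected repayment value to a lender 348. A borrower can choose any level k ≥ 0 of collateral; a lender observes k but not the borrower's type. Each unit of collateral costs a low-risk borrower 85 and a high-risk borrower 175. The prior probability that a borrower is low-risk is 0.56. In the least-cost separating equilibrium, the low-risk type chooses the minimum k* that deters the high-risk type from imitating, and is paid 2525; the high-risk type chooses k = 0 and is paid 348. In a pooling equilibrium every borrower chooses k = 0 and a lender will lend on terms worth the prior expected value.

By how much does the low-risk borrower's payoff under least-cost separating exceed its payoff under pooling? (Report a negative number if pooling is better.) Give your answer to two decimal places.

Least-cost separating signal: k* solves 348 = 2525 − 175·k*, so k* = (2525 − 348)/175 = 12.44.
Low-risk type's separating payoff: 2525 − 85 × k* = 2525 − 85 × (2525 − 348)/175 = 2525 − 185045/175 = 1467.6.
Pooling payoff: 0.56 × 2525 + 0.44 × 348 = 1567.12.
Difference: 1467.6 − 1567.12 = -99.52.
The low-risk type would prefer the pooling outcome.

-99.52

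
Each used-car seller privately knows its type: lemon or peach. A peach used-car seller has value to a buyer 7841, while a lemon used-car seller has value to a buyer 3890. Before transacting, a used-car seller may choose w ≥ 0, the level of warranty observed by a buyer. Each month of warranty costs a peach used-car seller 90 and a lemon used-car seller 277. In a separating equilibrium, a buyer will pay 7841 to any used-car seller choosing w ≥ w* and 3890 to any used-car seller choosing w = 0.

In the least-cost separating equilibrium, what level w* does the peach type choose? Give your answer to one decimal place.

A lemon used-car seller choosing w = 0 receives 3890.
Imitating at w* instead would pay 7841 at cost 277·w*, netting 7841 − 277·w*.
Indifference: 3890 = 7841 − 277·w*, so w* = (7841 − 3890) / 277 ≈ 14.3.
This is the lemon type's binding incentive-compatibility constraint; any w ≥ 14.3 sustains separation on that side.

14.3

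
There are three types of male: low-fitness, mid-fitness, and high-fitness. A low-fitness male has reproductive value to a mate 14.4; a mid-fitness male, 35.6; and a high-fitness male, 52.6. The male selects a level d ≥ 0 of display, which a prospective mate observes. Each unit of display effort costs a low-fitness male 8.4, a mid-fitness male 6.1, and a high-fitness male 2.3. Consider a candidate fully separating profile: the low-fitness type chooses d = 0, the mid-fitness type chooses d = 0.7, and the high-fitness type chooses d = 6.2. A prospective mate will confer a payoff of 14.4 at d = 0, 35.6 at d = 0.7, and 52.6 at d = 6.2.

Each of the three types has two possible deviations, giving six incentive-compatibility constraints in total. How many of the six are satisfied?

Low-fitness (own payoff 14.4): to d=0.7 gives 35.6 − 8.4×0.7 = 29.72 → profitable ✗; to d=6.2 gives 52.6 − 8.4×6.2 = 0.52 → no gain ✓.
High-fitness (own payoff 52.6 − 2.3×6.2 = 38.34): to d=0 gives 14.4 → no gain ✓; to d=0.7 gives 35.6 − 2.3×0.7 = 33.99 → no gain ✓.
Mid-fitness (own payoff 35.6 − 6.1×0.7 = 31.33): to d=0 gives 14.4 → no gain ✓; to d=6.2 gives 52.6 − 6.1×6.2 = 14.78 → no gain ✓.
5 of the 6 constraints hold; not an equilibrium.

5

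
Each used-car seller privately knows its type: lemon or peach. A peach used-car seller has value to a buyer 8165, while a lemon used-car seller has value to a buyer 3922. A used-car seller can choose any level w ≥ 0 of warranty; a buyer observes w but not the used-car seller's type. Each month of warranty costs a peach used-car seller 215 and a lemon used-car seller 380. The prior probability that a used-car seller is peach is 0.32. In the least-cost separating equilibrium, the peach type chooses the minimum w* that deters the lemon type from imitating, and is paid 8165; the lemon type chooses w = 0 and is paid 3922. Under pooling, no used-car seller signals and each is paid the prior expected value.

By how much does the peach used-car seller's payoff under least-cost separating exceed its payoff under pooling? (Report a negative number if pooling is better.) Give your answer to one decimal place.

484.6

Least-cost separating signal: w* solves 3922 = 8165 − 380·w*, so w* = (8165 − 3922)/380 ≈ 11.1658.
Peach type's separating payoff: 8165 − 215 × w* = 8165 − 215 × (8165 − 3922)/380 = 8165 − 912245/380 ≈ 5764.355.
Pooling payoff: 0.32 × 8165 + 0.68 × 3922 = 5279.76.
Difference: 5764.355 − 5279.76 = 484.595, i.e. 484.6 to one decimal place.
The peach type prefers to separate.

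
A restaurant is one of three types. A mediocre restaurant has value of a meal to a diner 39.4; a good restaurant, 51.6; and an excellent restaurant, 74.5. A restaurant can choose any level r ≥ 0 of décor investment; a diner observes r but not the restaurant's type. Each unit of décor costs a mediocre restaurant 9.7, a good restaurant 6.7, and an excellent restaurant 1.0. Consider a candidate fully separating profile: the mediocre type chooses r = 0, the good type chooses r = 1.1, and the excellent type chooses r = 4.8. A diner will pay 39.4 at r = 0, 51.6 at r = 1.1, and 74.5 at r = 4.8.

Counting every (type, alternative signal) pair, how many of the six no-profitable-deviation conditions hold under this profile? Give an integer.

5

Excellent (own payoff 74.5 − 1.0×4.8 = 69.7): to r=0 gives 39.4 → no gain ✓; to r=1.1 gives 51.6 − 1.0×1.1 = 50.5 → no gain ✓.
Mediocre (own payoff 39.4): to r=1.1 gives 51.6 − 9.7×1.1 = 40.93 → profitable ✗; to r=4.8 gives 74.5 − 9.7×4.8 = 27.94 → no gain ✓.
Good (own payoff 51.6 − 6.7×1.1 = 44.23): to r=0 gives 39.4 → no gain ✓; to r=4.8 gives 74.5 − 6.7×4.8 = 42.34 → no gain ✓.
5 of the 6 constraints hold; not an equilibrium.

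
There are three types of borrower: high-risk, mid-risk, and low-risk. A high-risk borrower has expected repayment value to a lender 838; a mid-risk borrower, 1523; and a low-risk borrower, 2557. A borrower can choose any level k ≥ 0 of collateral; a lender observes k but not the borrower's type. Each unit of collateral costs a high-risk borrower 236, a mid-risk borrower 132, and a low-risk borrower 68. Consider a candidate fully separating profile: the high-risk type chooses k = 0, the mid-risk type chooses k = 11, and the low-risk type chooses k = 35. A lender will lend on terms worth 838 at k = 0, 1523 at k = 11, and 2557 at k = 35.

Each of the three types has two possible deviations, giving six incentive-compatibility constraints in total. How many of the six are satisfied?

Low-risk (own payoff 2557 − 68×35 = 177): to k=0 gives 838 → profitable ✗; to k=11 gives 1523 − 68×11 = 775 → profitable ✗.
High-risk (own payoff 838): to k=11 gives 1523 − 236×11 = -1073 → no gain ✓; to k=35 gives 2557 − 236×35 = -5703 → no gain ✓.
Mid-risk (own payoff 1523 − 132×11 = 71): to k=0 gives 838 → profitable ✗; to k=35 gives 2557 − 132×35 = -2063 → no gain ✓.
3 of the 6 constraints hold; not an equilibrium.

3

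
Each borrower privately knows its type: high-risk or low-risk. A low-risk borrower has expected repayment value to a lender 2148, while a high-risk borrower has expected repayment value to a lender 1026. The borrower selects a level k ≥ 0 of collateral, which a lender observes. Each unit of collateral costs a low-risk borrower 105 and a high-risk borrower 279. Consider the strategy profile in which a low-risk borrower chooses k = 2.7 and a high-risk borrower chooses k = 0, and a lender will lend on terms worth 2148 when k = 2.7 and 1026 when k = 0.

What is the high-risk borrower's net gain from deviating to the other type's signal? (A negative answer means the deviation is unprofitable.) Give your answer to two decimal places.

Playing k = 0 the high-risk borrower receives 1026.
Deviating to k = 2.7 brings payment 2148 at cost 279 × 2.7 = 753.3, netting 1394.7.
Gain from deviating: 1394.7 − 1026 = 368.70.
The gain is positive, so the high-risk type's incentive-compatibility constraint is violated — this profile is not a separating equilibrium.

368.70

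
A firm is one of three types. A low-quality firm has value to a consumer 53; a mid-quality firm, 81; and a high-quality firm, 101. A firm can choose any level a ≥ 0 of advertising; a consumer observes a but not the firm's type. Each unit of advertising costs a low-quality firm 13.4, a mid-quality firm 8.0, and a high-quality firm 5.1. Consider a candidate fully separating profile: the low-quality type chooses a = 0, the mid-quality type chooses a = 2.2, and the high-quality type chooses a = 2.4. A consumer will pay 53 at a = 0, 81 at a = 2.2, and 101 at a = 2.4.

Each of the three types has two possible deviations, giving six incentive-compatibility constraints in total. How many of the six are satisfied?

4

Mid-quality (own payoff 81 − 8.0×2.2 = 63.4): to a=0 gives 53 → no gain ✓; to a=2.4 gives 101 − 8.0×2.4 = 81.8 → profitable ✗.
High-quality (own payoff 101 − 5.1×2.4 = 88.76): to a=0 gives 53 → no gain ✓; to a=2.2 gives 81 − 5.1×2.2 = 69.78 → no gain ✓.
Low-quality (own payoff 53): to a=2.2 gives 81 − 13.4×2.2 = 51.52 → no gain ✓; to a=2.4 gives 101 − 13.4×2.4 = 68.84 → profitable ✗.
4 of the 6 constraints hold; not an equilibrium.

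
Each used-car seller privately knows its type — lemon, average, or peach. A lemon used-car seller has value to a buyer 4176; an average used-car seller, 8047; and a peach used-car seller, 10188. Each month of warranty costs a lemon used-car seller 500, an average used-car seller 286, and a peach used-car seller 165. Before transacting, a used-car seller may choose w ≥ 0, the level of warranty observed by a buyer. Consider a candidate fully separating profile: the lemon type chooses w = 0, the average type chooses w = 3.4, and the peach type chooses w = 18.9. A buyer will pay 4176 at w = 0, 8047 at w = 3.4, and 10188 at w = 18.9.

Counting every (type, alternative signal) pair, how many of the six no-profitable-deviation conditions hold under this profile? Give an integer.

4

Lemon (own payoff 4176): to w=3.4 gives 8047 − 500×3.4 = 6347 → profitable ✗; to w=18.9 gives 10188 − 500×18.9 = 738 → no gain ✓.
Average (own payoff 8047 − 286×3.4 = 7074.6): to w=0 gives 4176 → no gain ✓; to w=18.9 gives 10188 − 286×18.9 = 4782.6 → no gain ✓.
Peach (own payoff 10188 − 165×18.9 = 7069.5): to w=0 gives 4176 → no gain ✓; to w=3.4 gives 8047 − 165×3.4 = 7486 → profitable ✗.
4 of the 6 constraints hold; not an equilibrium.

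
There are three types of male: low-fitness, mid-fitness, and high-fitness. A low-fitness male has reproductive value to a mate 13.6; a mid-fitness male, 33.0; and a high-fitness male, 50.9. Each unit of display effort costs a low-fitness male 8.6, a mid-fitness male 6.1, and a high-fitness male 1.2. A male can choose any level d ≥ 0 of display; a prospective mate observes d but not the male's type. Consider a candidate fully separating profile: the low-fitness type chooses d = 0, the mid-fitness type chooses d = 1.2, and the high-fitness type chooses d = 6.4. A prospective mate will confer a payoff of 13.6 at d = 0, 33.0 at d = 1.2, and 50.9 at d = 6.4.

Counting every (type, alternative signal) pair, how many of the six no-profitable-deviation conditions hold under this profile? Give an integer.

High-fitness (own payoff 50.9 − 1.2×6.4 = 43.22): to d=0 gives 13.6 → no gain ✓; to d=1.2 gives 33.0 − 1.2×1.2 = 31.56 → no gain ✓.
Low-fitness (own payoff 13.6): to d=1.2 gives 33.0 − 8.6×1.2 = 22.68 → profitable ✗; to d=6.4 gives 50.9 − 8.6×6.4 = -4.14 → no gain ✓.
Mid-fitness (own payoff 33.0 − 6.1×1.2 = 25.68): to d=0 gives 13.6 → no gain ✓; to d=6.4 gives 50.9 − 6.1×6.4 = 11.86 → no gain ✓.
5 of the 6 constraints hold; not an equilibrium.

5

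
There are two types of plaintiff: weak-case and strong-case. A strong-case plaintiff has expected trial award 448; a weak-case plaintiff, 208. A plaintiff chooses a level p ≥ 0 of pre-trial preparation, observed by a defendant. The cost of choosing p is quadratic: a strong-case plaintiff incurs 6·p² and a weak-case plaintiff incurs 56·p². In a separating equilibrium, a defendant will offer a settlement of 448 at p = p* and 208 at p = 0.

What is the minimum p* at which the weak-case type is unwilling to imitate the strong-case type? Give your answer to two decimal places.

The weak-case type at p = 0 receives 208; imitating at p* yields 448 − 56·p*².
Indifference: 208 = 448 − 56·p*², so p*² = (448 − 208) / 56 ≈ 4.2857.
p* = √4.2857 ≈ 2.07.

2.07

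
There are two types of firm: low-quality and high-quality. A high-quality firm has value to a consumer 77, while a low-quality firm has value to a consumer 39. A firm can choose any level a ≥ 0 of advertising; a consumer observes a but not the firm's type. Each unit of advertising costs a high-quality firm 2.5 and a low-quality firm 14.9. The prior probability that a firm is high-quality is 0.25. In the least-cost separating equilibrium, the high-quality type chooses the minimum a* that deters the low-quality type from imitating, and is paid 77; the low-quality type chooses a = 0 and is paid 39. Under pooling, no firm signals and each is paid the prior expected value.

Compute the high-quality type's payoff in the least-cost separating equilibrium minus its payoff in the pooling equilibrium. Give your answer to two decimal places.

Least-cost separating signal: a* solves 39 = 77 − 14.9·a*, so a* = (77 − 39)/14.9 ≈ 2.5503.
High-quality type's separating payoff: 77 − 2.5 × a* = 77 − 2.5 × (77 − 39)/14.9 = 77 − 95/14.9 ≈ 70.6242.
Pooling payoff: 0.25 × 77 + 0.75 × 39 = 48.5.
Difference: 70.6242 − 48.5 = 22.1242, i.e. 22.12 to two decimal places.
The high-quality type prefers to separate.

22.12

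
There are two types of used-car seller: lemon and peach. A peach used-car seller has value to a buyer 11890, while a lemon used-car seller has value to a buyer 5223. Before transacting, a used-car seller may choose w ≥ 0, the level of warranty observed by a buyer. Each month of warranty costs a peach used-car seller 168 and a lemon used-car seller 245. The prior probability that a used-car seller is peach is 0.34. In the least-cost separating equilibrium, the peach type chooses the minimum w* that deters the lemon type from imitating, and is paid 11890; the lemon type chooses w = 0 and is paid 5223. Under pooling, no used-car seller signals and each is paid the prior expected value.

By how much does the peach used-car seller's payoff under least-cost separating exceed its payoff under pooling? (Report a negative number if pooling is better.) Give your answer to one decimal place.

-171.4

Least-cost separating signal: w* solves 5223 = 11890 − 245·w*, so w* = (11890 − 5223)/245 ≈ 27.2122.
Peach type's separating payoff: 11890 − 168 × w* = 11890 − 168 × (11890 − 5223)/245 = 11890 − 1120056/245 ≈ 7318.343.
Pooling payoff: 0.34 × 11890 + 0.66 × 5223 = 7489.78.
Difference: 7318.343 − 7489.78 = -171.437, i.e. -171.4 to one decimal place.
The peach type would prefer the pooling outcome.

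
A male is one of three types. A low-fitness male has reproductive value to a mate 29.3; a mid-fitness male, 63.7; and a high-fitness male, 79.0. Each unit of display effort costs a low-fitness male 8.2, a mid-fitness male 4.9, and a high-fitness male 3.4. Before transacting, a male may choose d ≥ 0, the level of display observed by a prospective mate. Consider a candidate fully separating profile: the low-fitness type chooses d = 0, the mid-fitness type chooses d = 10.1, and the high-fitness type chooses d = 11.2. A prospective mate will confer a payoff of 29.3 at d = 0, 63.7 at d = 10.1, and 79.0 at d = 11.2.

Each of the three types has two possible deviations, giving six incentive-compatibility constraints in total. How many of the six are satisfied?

4

High-fitness (own payoff 79.0 − 3.4×11.2 = 40.92): to d=0 gives 29.3 → no gain ✓; to d=10.1 gives 63.7 − 3.4×10.1 = 29.36 → no gain ✓.
Low-fitness (own payoff 29.3): to d=10.1 gives 63.7 − 8.2×10.1 = -19.12 → no gain ✓; to d=11.2 gives 79.0 − 8.2×11.2 = -12.84 → no gain ✓.
Mid-fitness (own payoff 63.7 − 4.9×10.1 = 14.21): to d=0 gives 29.3 → profitable ✗; to d=11.2 gives 79.0 − 4.9×11.2 = 24.12 → profitable ✗.
4 of the 6 constraints hold; not an equilibrium.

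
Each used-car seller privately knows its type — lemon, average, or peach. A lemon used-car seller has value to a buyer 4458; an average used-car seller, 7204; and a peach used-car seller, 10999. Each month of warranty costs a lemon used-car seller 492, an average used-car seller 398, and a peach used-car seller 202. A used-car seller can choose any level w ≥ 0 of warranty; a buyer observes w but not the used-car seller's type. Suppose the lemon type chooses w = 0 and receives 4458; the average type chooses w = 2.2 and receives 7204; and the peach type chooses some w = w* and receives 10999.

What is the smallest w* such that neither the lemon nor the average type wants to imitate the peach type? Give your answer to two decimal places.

13.29

Average type (on-path payoff 7204 − 398×2.2 = 6328.4) won't mimic when 6328.4 ≥ 10999 − 398·w*, i.e. w* ≥ 11.74.
Lemon type (on-path payoff 4458) won't mimic when 4458 ≥ 10999 − 492·w*, i.e. w* ≥ 13.29.
Both must hold, so w* = max(13.29, 11.74) = 13.29. The lemon type's constraint binds.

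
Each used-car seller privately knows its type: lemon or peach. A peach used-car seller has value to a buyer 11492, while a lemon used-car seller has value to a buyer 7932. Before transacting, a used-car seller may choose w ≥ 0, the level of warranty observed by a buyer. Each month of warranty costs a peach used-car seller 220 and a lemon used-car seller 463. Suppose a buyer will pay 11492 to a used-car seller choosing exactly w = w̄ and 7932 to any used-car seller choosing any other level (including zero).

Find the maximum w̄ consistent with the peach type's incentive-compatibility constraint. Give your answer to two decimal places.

Choosing w̄ yields the peach type 11492 − 220·w̄; choosing zero yields 7932.
The peach type is indifferent at 11492 − 220·w̄ = 7932, i.e. w̄ = (11492 − 7932) / 220 ≈ 16.18.
For any w̄ above 16.18 the peach type would rather pool at zero, so separation collapses.

16.18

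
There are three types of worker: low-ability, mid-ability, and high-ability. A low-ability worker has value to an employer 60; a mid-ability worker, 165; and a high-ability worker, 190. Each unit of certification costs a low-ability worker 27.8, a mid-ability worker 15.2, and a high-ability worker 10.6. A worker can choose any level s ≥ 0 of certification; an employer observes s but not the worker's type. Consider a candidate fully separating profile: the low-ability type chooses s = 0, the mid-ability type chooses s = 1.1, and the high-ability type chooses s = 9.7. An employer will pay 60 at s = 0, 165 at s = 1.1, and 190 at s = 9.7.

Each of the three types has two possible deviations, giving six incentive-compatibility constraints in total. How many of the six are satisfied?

4

Mid-ability (own payoff 165 − 15.2×1.1 = 148.28): to s=0 gives 60 → no gain ✓; to s=9.7 gives 190 − 15.2×9.7 = 42.56 → no gain ✓.
Low-ability (own payoff 60): to s=1.1 gives 165 − 27.8×1.1 = 134.42 → profitable ✗; to s=9.7 gives 190 − 27.8×9.7 = -79.66 → no gain ✓.
High-ability (own payoff 190 − 10.6×9.7 = 87.18): to s=0 gives 60 → no gain ✓; to s=1.1 gives 165 − 10.6×1.1 = 153.34 → profitable ✗.
4 of the 6 constraints hold; not an equilibrium.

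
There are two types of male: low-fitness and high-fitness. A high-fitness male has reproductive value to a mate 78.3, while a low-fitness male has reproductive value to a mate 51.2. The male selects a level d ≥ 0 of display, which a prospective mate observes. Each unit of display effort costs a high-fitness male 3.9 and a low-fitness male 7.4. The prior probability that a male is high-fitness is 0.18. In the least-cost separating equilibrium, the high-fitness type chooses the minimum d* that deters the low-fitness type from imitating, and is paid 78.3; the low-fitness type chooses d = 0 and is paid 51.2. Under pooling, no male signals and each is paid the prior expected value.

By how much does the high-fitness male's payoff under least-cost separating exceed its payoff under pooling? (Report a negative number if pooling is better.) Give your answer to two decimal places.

7.94

Least-cost separating signal: d* solves 51.2 = 78.3 − 7.4·d*, so d* = (78.3 − 51.2)/7.4 ≈ 3.6622.
High-fitness type's separating payoff: 78.3 − 3.9 × d* = 78.3 − 3.9 × (78.3 − 51.2)/7.4 = 78.3 − 105.69/7.4 ≈ 64.0176.
Pooling payoff: 0.18 × 78.3 + 0.82 × 51.2 = 56.078.
Difference: 64.0176 − 56.078 = 7.9396, i.e. 7.94 to two decimal places.
The high-fitness type prefers to separate.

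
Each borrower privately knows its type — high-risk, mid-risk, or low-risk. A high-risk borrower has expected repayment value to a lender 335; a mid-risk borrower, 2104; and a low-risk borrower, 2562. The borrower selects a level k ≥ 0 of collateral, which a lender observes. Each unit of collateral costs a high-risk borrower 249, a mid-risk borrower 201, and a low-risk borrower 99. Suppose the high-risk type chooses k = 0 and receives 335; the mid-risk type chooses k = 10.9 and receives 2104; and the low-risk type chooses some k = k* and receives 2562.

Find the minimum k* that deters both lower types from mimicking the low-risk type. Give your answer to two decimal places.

13.18

Mid-risk type (on-path payoff 2104 − 201×10.9 = -86.9) won't mimic when -86.9 ≥ 2562 − 201·k*, i.e. k* ≥ 13.18.
High-risk type (on-path payoff 335) won't mimic when 335 ≥ 2562 − 249·k*, i.e. k* ≥ 8.94.
Both must hold, so k* = max(8.94, 13.18) = 13.18. The mid-risk type's constraint binds.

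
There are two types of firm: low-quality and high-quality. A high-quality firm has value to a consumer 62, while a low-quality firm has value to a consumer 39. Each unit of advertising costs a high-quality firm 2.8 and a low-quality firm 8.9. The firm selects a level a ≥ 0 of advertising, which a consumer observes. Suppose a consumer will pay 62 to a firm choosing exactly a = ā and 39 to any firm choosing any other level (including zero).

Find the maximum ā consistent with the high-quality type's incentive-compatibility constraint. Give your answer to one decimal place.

Choosing ā yields the high-quality type 62 − 2.8·ā; choosing zero yields 39.
The high-quality type is indifferent at 62 − 2.8·ā = 39, i.e. ā = (62 − 39) / 2.8 ≈ 8.2.
For any ā above 8.2 the high-quality type would rather pool at zero, so separation collapses.

8.2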